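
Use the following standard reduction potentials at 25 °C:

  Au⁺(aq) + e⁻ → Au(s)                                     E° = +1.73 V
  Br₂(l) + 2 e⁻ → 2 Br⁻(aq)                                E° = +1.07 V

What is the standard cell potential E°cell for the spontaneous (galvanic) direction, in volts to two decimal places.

The Au⁺/Au couple has the higher reduction potential, so it is the cathode; Br₂/Br⁻ is oxidised at the anode.
E°cell = E°(cathode) − E°(anode) = (+1.73) − (+1.07) = +0.66 V.
Since E°cell > 0, the reaction is spontaneous under standard conditions.

+0.66 V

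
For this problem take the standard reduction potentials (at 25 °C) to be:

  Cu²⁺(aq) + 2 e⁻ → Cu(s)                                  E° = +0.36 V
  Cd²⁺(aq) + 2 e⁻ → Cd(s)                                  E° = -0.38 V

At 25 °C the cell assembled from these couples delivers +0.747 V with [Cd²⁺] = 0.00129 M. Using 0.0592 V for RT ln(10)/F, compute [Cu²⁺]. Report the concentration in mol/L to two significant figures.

Cu²⁺/Cu is the cathode, Cd²⁺/Cd the anode: E°cell = +0.74 V, n = 2.
Overall reaction: Cu²⁺(aq) + Cd(s) → Cu(s) + Cd²⁺(aq); Q = [Cd²⁺]^1/[Cu²⁺]^1.
From E = E° − (0.0592/n) log Q: log Q = (E° − E)·n/0.0592 = (+0.74 − (+0.747))·2/0.0592 = -0.2365.
So 1·log[Cu²⁺] = 1·log(0.00129) − log Q = -2.8894 − (-0.2365) = -2.6529; [Cu²⁺] = 10^(-2.6529) ≈ 0.0022 M.

0.0022 M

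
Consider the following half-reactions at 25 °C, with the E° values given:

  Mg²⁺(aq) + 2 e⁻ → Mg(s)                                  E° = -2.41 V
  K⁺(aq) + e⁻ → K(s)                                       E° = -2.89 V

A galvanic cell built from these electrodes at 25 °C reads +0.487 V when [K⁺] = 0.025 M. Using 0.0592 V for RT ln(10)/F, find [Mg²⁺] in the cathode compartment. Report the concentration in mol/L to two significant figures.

Mg²⁺/Mg is the cathode, K⁺/K the anode: E°cell = +0.48 V, n = 2.
Overall reaction: Mg²⁺(aq) + 2 K(s) → Mg(s) + 2 K⁺(aq); Q = [K⁺]^2/[Mg²⁺]^1.
From E = E° − (0.0592/n) log Q: log Q = (E° − E)·n/0.0592 = (+0.48 − (+0.487))·2/0.0592 = -0.2365.
So 1·log[Mg²⁺] = 2·log(0.025) − log Q = -3.2041 − (-0.2365) = -2.9676; [Mg²⁺] = 10^(-2.9676) ≈ 0.0011 M.

0.0011 M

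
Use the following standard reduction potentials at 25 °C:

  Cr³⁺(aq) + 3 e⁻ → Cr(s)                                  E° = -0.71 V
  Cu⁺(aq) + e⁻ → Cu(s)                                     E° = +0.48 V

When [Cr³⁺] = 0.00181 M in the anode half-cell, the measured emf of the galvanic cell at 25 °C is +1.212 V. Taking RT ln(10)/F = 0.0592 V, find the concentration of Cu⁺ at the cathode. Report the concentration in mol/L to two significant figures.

0.29 M

Cu⁺/Cu is the cathode, Cr³⁺/Cr the anode: E°cell = +1.19 V, n = 3.
Overall reaction: 3 Cu⁺(aq) + Cr(s) → 3 Cu(s) + Cr³⁺(aq); Q = [Cr³⁺]^1/[Cu⁺]^3.
From E = E° − (0.0592/n) log Q: log Q = (E° − E)·n/0.0592 = (+1.19 − (+1.212))·3/0.0592 = -1.1149.
So 3·log[Cu⁺] = 1·log(0.00181) − log Q = -2.7423 − (-1.1149) = -1.6274; log[Cu⁺] = -1.6274 / 3 = -0.5425; [Cu⁺] = 10^(-0.5425) ≈ 0.29 M.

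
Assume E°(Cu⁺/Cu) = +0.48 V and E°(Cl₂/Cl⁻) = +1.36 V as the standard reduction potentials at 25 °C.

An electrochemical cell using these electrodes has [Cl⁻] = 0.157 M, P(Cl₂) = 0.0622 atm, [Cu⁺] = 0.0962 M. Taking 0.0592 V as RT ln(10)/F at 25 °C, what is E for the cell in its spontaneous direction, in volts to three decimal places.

+0.952 V

Cl₂/Cl⁻ is the cathode (higher E°), Cu⁺/Cu the anode: E°cell = +1.36 − (+0.48) = +0.88 V, n = 2.
Overall: Cl₂(g) + 2 Cu(s) → 2 Cl⁻(aq) + 2 Cu⁺(aq)
Q = [Cl⁻]^2·[Cu⁺]^2 / (P(Cl₂)); log Q = -2.436.
E = E° − (0.0592/n) log Q = +0.88 − (0.0592/2)(-2.436) = +0.952 V.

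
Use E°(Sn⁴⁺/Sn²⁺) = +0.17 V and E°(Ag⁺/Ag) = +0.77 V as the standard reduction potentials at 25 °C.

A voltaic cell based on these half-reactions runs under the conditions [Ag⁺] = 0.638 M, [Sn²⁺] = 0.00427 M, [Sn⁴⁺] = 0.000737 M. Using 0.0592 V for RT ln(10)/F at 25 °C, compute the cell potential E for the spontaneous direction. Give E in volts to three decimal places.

+0.611 V

Ag⁺/Ag is the cathode (higher E°), Sn⁴⁺/Sn²⁺ the anode: E°cell = +0.77 − (+0.17) = +0.60 V, n = 2.
Overall: 2 Ag⁺(aq) + Sn²⁺(aq) → 2 Ag(s) + Sn⁴⁺(aq)
Q = [Sn⁴⁺] / ([Ag⁺]^2·[Sn²⁺]); log Q = -0.373.
E = E° − (0.0592/n) log Q = +0.60 − (0.0592/2)(-0.373) = +0.611 V.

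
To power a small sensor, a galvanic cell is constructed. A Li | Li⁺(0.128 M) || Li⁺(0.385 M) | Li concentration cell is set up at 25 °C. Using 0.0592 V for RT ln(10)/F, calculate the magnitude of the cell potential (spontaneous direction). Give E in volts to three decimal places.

For a concentration cell E°cell = 0. The 0.385 M side is the cathode (reduction is favoured where [Li⁺] is higher).
With n = 1, E = −(0.0592/1) log([Li⁺]ₐₙ/[Li⁺]꜀ₐₜ) = −(0.0592/1) log(0.128/0.385) = −(0.0592/1)(-0.478) = +0.028 V.

+0.028 V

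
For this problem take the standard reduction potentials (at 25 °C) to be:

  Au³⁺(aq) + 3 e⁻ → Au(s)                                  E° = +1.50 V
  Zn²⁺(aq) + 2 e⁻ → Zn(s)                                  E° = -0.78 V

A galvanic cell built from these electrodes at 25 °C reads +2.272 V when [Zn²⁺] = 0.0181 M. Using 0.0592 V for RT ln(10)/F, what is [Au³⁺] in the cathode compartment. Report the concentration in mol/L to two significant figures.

0.00096 M

Au³⁺/Au is the cathode, Zn²⁺/Zn the anode: E°cell = +2.28 V, n = 6.
Overall reaction: 2 Au³⁺(aq) + 3 Zn(s) → 2 Au(s) + 3 Zn²⁺(aq); Q = [Zn²⁺]^3/[Au³⁺]^2.
From E = E° − (0.0592/n) log Q: log Q = (E° − E)·n/0.0592 = (+2.28 − (+2.272))·6/0.0592 = 0.8108.
So 2·log[Au³⁺] = 3·log(0.0181) − log Q = -5.2270 − (0.8108) = -6.0378; log[Au³⁺] = -6.0378 / 2 = -3.0189; [Au³⁺] = 10^(-3.0189) ≈ 0.00096 M.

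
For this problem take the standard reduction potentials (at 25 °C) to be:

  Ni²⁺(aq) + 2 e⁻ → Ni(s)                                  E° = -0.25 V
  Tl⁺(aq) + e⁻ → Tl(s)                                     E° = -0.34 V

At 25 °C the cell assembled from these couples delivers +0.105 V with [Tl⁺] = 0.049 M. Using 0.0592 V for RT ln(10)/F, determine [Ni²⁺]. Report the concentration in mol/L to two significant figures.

0.0077 M

Ni²⁺/Ni is the cathode, Tl⁺/Tl the anode: E°cell = +0.09 V, n = 2.
Overall reaction: Ni²⁺(aq) + 2 Tl(s) → Ni(s) + 2 Tl⁺(aq); Q = [Tl⁺]^2/[Ni²⁺]^1.
From E = E° − (0.0592/n) log Q: log Q = (E° − E)·n/0.0592 = (+0.09 − (+0.105))·2/0.0592 = -0.5068.
So 1·log[Ni²⁺] = 2·log(0.049) − log Q = -2.6196 − (-0.5068) = -2.1128; [Ni²⁺] = 10^(-2.1128) ≈ 0.0077 M.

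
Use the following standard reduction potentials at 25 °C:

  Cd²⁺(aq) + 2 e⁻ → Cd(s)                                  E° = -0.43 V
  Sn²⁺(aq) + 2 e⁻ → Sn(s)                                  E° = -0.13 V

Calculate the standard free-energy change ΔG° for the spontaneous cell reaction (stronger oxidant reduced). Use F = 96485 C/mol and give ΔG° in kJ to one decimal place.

-57.9 kJ

Sn²⁺/Sn (E° = -0.13 V) is the cathode; Cd²⁺/Cd (E° = -0.43 V) is the anode, so E°cell = +0.30 V.
Balancing electrons gives n = 2 (lcm of 2 and 2).
ΔG° = −nFE° = −(2)(96485)(+0.30) = -57,891 J = -57.9 kJ.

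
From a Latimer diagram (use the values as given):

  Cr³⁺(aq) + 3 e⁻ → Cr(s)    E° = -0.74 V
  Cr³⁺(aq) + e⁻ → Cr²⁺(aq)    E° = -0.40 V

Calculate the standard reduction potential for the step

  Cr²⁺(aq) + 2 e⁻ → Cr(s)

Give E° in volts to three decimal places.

Sequential free energies add, so n₃E°₃ = n₁E°₁ + n₂E°₂.
With n₃ = 3, and the known step contributing 1×(-0.40) V, the unknown satisfies 2·E° = 3×(-0.74) − 1×(-0.40) = -1.820.
E° = -1.820 / 2 = -0.910 V.

-0.910 V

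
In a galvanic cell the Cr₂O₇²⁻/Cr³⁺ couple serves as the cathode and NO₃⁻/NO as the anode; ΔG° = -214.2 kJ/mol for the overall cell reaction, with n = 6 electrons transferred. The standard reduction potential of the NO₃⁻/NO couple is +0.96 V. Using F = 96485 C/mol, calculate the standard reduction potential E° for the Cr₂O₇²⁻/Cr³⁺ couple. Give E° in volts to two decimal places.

E°cell = −ΔG°/(nF) = −(-214.2×10³)/((6)(96485)) = +0.370 V.
Since Cr₂O₇²⁻/Cr³⁺ is the cathode and NO₃⁻/NO the anode, E°cell = E°(Cr₂O₇²⁻/Cr³⁺) − E°(NO₃⁻/NO).
So E°(Cr₂O₇²⁻/Cr³⁺) = E°cell + E°(NO₃⁻/NO) = +0.370 + (+0.96) = +1.33 V.

+1.33 V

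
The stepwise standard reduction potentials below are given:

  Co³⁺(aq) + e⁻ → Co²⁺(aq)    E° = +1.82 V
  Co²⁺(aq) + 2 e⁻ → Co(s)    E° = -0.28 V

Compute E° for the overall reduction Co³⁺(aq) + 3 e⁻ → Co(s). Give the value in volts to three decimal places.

+0.420 V

Since ΔG° = −nFE° is additive over sequential reductions, n₃E°₃ = n₁E°₁ + n₂E°₂.
E°₃ = (1×+1.82 + 2×-0.28) / 3 = (+1.260) / 3 = +0.420 V.
E° values themselves are not directly additive — weighting by electron count is essential.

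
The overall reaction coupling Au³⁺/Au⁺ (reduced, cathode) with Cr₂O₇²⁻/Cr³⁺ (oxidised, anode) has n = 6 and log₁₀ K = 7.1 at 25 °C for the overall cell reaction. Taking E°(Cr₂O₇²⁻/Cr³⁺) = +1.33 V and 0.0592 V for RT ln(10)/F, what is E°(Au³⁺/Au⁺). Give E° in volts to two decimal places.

E°cell = (0.0592/n)·log K = (0.0592/6)(7.1) = +0.070 V.
Since Au³⁺/Au⁺ is the cathode and Cr₂O₇²⁻/Cr³⁺ the anode, E°cell = E°(Au³⁺/Au⁺) − E°(Cr₂O₇²⁻/Cr³⁺).
So E°(Au³⁺/Au⁺) = E°cell + E°(Cr₂O₇²⁻/Cr³⁺) = +0.070 + (+1.33) = +1.40 V.

+1.40 V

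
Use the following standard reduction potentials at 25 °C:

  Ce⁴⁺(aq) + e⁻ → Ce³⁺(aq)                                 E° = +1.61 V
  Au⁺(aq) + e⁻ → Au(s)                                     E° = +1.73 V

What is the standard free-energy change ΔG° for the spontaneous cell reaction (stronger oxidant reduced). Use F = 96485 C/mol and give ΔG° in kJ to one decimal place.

Au⁺/Au (E° = +1.73 V) is the cathode; Ce⁴⁺/Ce³⁺ (E° = +1.61 V) is the anode, so E°cell = +0.12 V.
Balancing electrons gives n = 1 (lcm of 1 and 1).
ΔG° = −nFE° = −(1)(96485)(+0.12) = -11,578 J = -11.6 kJ.

-11.6 kJ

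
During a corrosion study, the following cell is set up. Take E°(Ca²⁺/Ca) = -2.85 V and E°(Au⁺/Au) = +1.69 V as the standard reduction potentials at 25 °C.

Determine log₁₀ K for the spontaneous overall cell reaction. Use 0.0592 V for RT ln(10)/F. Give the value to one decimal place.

Cathode: Au⁺/Au; anode: Ca²⁺/Ca. E°cell = +4.54 V, n = 2.
log K = nE°cell / 0.0592 = (2)(+4.54) / 0.0592 = 153.4.

153.4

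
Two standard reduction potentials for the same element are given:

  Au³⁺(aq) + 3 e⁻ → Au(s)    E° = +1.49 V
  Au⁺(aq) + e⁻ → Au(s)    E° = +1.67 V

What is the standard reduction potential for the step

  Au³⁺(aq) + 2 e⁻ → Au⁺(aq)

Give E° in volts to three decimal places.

Sequential free energies add, so n₃E°₃ = n₁E°₁ + n₂E°₂.
With n₃ = 3, and the known step contributing 1×(+1.67) V, the unknown satisfies 2·E° = 3×(+1.49) − 1×(+1.67) = +2.800.
E° = +2.800 / 2 = +1.400 V.

+1.400 V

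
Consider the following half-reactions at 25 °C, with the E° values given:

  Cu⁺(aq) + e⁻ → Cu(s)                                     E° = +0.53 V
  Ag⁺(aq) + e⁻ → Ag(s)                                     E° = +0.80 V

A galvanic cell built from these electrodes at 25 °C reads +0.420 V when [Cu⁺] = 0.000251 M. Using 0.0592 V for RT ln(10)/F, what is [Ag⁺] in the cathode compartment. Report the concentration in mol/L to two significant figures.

0.086 M

Ag⁺/Ag is the cathode, Cu⁺/Cu the anode: E°cell = +0.27 V, n = 1.
Overall reaction: Ag⁺(aq) + Cu(s) → Ag(s) + Cu⁺(aq); Q = [Cu⁺]^1/[Ag⁺]^1.
From E = E° − (0.0592/n) log Q: log Q = (E° − E)·n/0.0592 = (+0.27 − (+0.420))·1/0.0592 = -2.5338.
So 1·log[Ag⁺] = 1·log(0.000251) − log Q = -3.6003 − (-2.5338) = -1.0665; [Ag⁺] = 10^(-1.0665) ≈ 0.086 M.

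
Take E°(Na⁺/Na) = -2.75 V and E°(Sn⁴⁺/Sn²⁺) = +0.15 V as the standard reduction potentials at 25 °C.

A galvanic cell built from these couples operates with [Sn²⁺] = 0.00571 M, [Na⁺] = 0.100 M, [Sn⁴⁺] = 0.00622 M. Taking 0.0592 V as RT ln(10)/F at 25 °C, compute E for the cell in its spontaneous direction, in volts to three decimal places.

Sn⁴⁺/Sn²⁺ is the cathode (higher E°), Na⁺/Na the anode: E°cell = +0.15 − (-2.75) = +2.90 V, n = 2.
Overall: Sn⁴⁺(aq) + 2 Na(s) → Sn²⁺(aq) + 2 Na⁺(aq)
Q = [Sn²⁺]·[Na⁺]^2 / ([Sn⁴⁺]); log Q = -2.037.
E = E° − (0.0592/n) log Q = +2.90 − (0.0592/2)(-2.037) = +2.960 V.

+2.960 V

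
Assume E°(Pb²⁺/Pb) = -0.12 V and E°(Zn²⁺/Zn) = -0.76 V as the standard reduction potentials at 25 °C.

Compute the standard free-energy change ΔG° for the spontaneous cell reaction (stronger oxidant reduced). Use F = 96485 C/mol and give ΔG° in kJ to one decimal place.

-123.5 kJ

Pb²⁺/Pb (E° = -0.12 V) is the cathode; Zn²⁺/Zn (E° = -0.76 V) is the anode, so E°cell = +0.64 V.
Balancing electrons gives n = 2 (lcm of 2 and 2).
ΔG° = −nFE° = −(2)(96485)(+0.64) = -123,501 J = -123.5 kJ.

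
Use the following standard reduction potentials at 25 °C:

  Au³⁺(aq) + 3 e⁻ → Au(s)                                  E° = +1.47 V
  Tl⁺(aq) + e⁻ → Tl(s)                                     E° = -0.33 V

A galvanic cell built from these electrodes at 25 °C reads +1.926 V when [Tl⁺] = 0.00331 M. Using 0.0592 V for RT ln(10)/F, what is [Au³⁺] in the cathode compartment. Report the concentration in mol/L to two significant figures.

Au³⁺/Au is the cathode, Tl⁺/Tl the anode: E°cell = +1.80 V, n = 3.
Overall reaction: Au³⁺(aq) + 3 Tl(s) → Au(s) + 3 Tl⁺(aq); Q = [Tl⁺]^3/[Au³⁺]^1.
From E = E° − (0.0592/n) log Q: log Q = (E° − E)·n/0.0592 = (+1.80 − (+1.926))·3/0.0592 = -6.3851.
So 1·log[Au³⁺] = 3·log(0.00331) − log Q = -7.4405 − (-6.3851) = -1.0554; [Au³⁺] = 10^(-1.0554) ≈ 0.088 M.

0.088 M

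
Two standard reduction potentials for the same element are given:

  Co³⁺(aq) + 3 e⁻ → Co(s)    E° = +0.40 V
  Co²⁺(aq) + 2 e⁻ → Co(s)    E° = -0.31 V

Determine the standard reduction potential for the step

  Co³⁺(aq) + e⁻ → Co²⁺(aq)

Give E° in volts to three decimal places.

Sequential free energies add, so n₃E°₃ = n₁E°₁ + n₂E°₂.
With n₃ = 3, and the known step contributing 2×(-0.31) V, the unknown satisfies 1·E° = 3×(+0.40) − 2×(-0.31) = +1.820.
E° = +1.820 / 1 = +1.820 V.

+1.820 V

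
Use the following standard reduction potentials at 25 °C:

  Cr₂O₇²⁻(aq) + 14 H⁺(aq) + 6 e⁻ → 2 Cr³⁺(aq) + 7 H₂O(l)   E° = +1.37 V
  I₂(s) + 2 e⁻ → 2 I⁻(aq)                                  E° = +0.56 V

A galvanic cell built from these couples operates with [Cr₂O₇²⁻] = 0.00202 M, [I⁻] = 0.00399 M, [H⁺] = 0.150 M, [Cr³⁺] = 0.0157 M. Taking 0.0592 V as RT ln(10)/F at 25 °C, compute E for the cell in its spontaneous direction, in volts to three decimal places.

+0.563 V

Cr₂O₇²⁻/Cr³⁺ is the cathode (higher E°), I₂/I⁻ the anode: E°cell = +1.37 − (+0.56) = +0.81 V, n = 6.
Overall: Cr₂O₇²⁻(aq) + 14 H⁺(aq) + 6 I⁻(aq) → 2 Cr³⁺(aq) + 7 H₂O(l) + 3 I₂(s)
Q = [Cr³⁺]^2 / ([Cr₂O₇²⁻]·[H⁺]^14·[I⁻]^6); log Q = 25.015.
E = E° − (0.0592/n) log Q = +0.81 − (0.0592/6)(25.015) = +0.563 V.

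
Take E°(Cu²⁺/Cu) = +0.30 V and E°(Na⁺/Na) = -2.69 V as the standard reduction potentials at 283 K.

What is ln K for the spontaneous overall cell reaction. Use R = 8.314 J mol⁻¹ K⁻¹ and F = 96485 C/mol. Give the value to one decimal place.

Cathode: Cu²⁺/Cu; anode: Na⁺/Na. E°cell = (+0.30) − (-2.69) = +2.99 V, with n = 2.
ΔG° = −nFE° = −RT ln K, so ln K = nFE°/(RT) = (2)(96485)(+2.99) / ((8.314)(283)) = 245.225.

245.2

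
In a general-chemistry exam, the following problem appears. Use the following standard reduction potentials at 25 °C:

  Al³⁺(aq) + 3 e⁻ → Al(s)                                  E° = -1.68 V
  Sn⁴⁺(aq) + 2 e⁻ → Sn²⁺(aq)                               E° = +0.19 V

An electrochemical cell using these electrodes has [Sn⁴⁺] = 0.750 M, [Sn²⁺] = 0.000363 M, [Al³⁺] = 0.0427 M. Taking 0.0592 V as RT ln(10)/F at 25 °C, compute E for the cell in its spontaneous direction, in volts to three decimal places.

+1.995 V

Sn⁴⁺/Sn²⁺ is the cathode (higher E°), Al³⁺/Al the anode: E°cell = +0.19 − (-1.68) = +1.87 V, n = 6.
Overall: 3 Sn⁴⁺(aq) + 2 Al(s) → 3 Sn²⁺(aq) + 2 Al³⁺(aq)
Q = [Sn²⁺]^3·[Al³⁺]^2 / ([Sn⁴⁺]^3); log Q = -12.685.
E = E° − (0.0592/n) log Q = +1.87 − (0.0592/6)(-12.685) = +1.995 V.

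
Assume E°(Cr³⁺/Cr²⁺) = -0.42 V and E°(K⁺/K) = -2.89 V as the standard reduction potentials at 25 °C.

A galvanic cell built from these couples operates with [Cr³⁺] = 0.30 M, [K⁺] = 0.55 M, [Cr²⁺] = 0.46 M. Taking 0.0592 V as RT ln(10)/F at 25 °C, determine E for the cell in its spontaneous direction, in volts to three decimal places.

Cr³⁺/Cr²⁺ is the cathode (higher E°), K⁺/K the anode: E°cell = -0.42 − (-2.89) = +2.47 V, n = 1.
Overall: Cr³⁺(aq) + K(s) → Cr²⁺(aq) + K⁺(aq)
Q = [Cr²⁺]·[K⁺] / ([Cr³⁺]); log Q = -0.074.
E = E° − (0.0592/n) log Q = +2.47 − (0.0592/1)(-0.074) = +2.474 V.

+2.474 V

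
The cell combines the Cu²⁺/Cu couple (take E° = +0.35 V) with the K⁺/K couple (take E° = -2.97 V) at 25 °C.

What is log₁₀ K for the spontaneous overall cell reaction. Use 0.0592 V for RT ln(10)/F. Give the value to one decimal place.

112.2

Cathode: Cu²⁺/Cu; anode: K⁺/K. E°cell = +3.32 V, n = 2.
log K = nE°cell / 0.0592 = (2)(+3.32) / 0.0592 = 112.2.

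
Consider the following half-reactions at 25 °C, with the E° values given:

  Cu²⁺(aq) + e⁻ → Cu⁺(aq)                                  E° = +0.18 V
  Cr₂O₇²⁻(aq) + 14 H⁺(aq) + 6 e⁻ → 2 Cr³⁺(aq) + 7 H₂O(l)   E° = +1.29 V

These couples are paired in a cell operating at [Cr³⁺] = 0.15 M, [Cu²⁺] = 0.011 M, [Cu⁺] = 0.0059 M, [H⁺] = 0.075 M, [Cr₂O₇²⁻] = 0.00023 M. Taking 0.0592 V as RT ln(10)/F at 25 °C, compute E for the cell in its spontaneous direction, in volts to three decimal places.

+0.919 V

Cr₂O₇²⁻/Cr³⁺ is the cathode (higher E°), Cu²⁺/Cu⁺ the anode: E°cell = +1.29 − (+0.18) = +1.11 V, n = 6.
Overall: Cr₂O₇²⁻(aq) + 14 H⁺(aq) + 6 Cu⁺(aq) → 2 Cr³⁺(aq) + 7 H₂O(l) + 6 Cu²⁺(aq)
Q = [Cr³⁺]^2·[Cu²⁺]^6 / ([Cr₂O₇²⁻]·[H⁺]^14·[Cu⁺]^6); log Q = 19.363.
E = E° − (0.0592/n) log Q = +1.11 − (0.0592/6)(19.363) = +0.919 V.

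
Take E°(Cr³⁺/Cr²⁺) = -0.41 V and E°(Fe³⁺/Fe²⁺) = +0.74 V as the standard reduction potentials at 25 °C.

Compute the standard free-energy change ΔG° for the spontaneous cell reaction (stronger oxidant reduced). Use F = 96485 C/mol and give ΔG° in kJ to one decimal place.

Fe³⁺/Fe²⁺ (E° = +0.74 V) is the cathode; Cr³⁺/Cr²⁺ (E° = -0.41 V) is the anode, so E°cell = +1.15 V.
Balancing electrons gives n = 1 (lcm of 1 and 1).
ΔG° = −nFE° = −(1)(96485)(+1.15) = -110,958 J = -111.0 kJ.

-111.0 kJ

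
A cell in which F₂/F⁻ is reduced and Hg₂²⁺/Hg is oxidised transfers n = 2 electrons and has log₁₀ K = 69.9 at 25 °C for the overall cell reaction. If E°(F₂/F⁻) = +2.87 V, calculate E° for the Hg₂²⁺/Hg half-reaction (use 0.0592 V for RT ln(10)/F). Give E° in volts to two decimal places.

+0.80 V

E°cell = (0.0592/n)·log K = (0.0592/2)(69.9) = +2.069 V.
Since F₂/F⁻ is the cathode and Hg₂²⁺/Hg the anode, E°cell = E°(F₂/F⁻) − E°(Hg₂²⁺/Hg).
So E°(Hg₂²⁺/Hg) = E°(F₂/F⁻) − E°cell = (+2.87) − (+2.069) = +0.80 V.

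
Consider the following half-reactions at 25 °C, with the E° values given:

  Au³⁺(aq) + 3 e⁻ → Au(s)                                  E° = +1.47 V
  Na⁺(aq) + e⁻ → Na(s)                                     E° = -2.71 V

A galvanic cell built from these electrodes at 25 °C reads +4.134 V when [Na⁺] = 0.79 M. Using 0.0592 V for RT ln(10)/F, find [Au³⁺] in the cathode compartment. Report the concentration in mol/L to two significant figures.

0.0023 M

Au³⁺/Au is the cathode, Na⁺/Na the anode: E°cell = +4.18 V, n = 3.
Overall reaction: Au³⁺(aq) + 3 Na(s) → Au(s) + 3 Na⁺(aq); Q = [Na⁺]^3/[Au³⁺]^1.
From E = E° − (0.0592/n) log Q: log Q = (E° − E)·n/0.0592 = (+4.18 − (+4.134))·3/0.0592 = 2.3311.
So 1·log[Au³⁺] = 3·log(0.79) − log Q = -0.3071 − (2.3311) = -2.6382; [Au³⁺] = 10^(-2.6382) ≈ 0.0023 M.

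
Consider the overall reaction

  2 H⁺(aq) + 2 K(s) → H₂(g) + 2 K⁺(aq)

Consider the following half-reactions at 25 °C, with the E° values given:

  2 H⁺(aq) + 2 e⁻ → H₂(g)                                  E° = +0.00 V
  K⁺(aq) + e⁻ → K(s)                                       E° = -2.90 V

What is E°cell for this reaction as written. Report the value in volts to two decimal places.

+2.90 V

The H⁺/H₂ couple has the higher reduction potential, so it is the cathode; K⁺/K is oxidised at the anode.
E°cell = E°(cathode) − E°(anode) = (+0.00) − (-2.90) = +2.90 V.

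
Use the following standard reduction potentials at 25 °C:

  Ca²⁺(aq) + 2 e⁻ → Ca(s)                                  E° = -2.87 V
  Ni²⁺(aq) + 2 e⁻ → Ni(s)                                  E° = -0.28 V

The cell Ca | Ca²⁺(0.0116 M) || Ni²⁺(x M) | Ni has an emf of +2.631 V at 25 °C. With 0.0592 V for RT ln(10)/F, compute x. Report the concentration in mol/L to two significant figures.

0.28 M

Ni²⁺/Ni is the cathode, Ca²⁺/Ca the anode: E°cell = +2.59 V, n = 2.
Overall reaction: Ni²⁺(aq) + Ca(s) → Ni(s) + Ca²⁺(aq); Q = [Ca²⁺]^1/[Ni²⁺]^1.
From E = E° − (0.0592/n) log Q: log Q = (E° − E)·n/0.0592 = (+2.59 − (+2.631))·2/0.0592 = -1.3851.
So 1·log[Ni²⁺] = 1·log(0.0116) − log Q = -1.9355 − (-1.3851) = -0.5504; [Ni²⁺] = 10^(-0.5504) ≈ 0.28 M.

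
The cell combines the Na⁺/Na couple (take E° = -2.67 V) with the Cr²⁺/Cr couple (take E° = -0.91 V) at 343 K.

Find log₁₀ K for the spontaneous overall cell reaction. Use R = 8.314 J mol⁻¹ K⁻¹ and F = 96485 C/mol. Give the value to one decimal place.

Cathode: Cr²⁺/Cr; anode: Na⁺/Na. E°cell = (-0.91) − (-2.67) = +1.76 V, with n = 2.
ΔG° = −nFE° = −RT ln K, so ln K = nFE°/(RT) = (2)(96485)(+1.76) / ((8.314)(343)) = 119.096.
log₁₀ K = 119.096 / ln 10 = 51.7.

51.7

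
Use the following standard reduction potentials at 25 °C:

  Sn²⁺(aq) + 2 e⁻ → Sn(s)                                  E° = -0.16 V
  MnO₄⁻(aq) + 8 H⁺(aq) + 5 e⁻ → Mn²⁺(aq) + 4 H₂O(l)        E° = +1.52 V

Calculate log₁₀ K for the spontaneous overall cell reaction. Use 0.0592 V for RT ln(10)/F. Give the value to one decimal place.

283.8

Cathode: MnO₄⁻/Mn²⁺; anode: Sn²⁺/Sn. E°cell = +1.68 V, n = 10.
log K = nE°cell / 0.0592 = (10)(+1.68) / 0.0592 = 283.8.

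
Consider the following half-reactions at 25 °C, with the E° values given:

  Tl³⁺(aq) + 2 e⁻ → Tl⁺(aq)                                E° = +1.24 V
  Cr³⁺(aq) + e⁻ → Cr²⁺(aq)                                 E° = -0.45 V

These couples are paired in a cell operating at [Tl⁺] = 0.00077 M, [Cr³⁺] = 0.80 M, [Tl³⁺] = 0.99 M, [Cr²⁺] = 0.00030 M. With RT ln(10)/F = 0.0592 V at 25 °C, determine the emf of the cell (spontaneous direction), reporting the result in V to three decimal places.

+1.579 V

Tl³⁺/Tl⁺ is the cathode (higher E°), Cr³⁺/Cr²⁺ the anode: E°cell = +1.24 − (-0.45) = +1.69 V, n = 2.
Overall: Tl³⁺(aq) + 2 Cr²⁺(aq) → Tl⁺(aq) + 2 Cr³⁺(aq)
Q = [Tl⁺]·[Cr³⁺]^2 / ([Tl³⁺]·[Cr²⁺]^2); log Q = 3.743.
E = E° − (0.0592/n) log Q = +1.69 − (0.0592/2)(3.743) = +1.579 V.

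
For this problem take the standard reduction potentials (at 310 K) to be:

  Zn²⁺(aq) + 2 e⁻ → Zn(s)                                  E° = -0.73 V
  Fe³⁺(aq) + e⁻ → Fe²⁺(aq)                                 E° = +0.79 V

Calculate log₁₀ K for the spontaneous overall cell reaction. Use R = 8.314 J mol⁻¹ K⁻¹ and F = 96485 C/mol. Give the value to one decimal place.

49.4

Cathode: Fe³⁺/Fe²⁺; anode: Zn²⁺/Zn. E°cell = (+0.79) − (-0.73) = +1.52 V, with n = 2.
ΔG° = −nFE° = −RT ln K, so ln K = nFE°/(RT) = (2)(96485)(+1.52) / ((8.314)(310)) = 113.805.
log₁₀ K = 113.805 / ln 10 = 49.4.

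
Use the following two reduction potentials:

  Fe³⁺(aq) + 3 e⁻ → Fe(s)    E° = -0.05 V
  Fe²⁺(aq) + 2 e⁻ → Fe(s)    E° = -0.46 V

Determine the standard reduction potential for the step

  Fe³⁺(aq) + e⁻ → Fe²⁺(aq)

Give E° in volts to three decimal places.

+0.770 V

Sequential free energies add, so n₃E°₃ = n₁E°₁ + n₂E°₂.
With n₃ = 3, and the known step contributing 2×(-0.46) V, the unknown satisfies 1·E° = 3×(-0.05) − 2×(-0.46) = +0.770.
E° = +0.770 / 1 = +0.770 V.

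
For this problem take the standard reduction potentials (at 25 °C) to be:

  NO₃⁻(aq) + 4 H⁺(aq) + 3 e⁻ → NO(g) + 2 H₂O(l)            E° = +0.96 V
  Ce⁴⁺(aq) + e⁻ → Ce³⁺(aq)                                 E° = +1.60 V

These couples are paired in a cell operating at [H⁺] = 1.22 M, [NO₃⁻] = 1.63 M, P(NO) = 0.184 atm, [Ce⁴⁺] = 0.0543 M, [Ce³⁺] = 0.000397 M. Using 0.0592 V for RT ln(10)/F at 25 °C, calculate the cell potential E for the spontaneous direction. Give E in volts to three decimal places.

Ce⁴⁺/Ce³⁺ is the cathode (higher E°), NO₃⁻/NO the anode: E°cell = +1.60 − (+0.96) = +0.64 V, n = 3.
Overall: 3 Ce⁴⁺(aq) + NO(g) + 2 H₂O(l) → 3 Ce³⁺(aq) + NO₃⁻(aq) + 4 H⁺(aq)
Q = [Ce³⁺]^3·[NO₃⁻]·[H⁺]^4 / ([Ce⁴⁺]^3·P(NO)); log Q = -5.115.
E = E° − (0.0592/n) log Q = +0.64 − (0.0592/3)(-5.115) = +0.741 V.

+0.741 V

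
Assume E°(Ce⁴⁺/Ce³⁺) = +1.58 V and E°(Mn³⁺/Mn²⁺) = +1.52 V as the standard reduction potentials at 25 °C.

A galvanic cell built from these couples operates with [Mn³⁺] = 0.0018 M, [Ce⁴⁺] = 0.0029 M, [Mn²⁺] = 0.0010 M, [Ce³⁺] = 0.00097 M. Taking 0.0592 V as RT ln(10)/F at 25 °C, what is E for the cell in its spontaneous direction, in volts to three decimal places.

+0.073 V

Ce⁴⁺/Ce³⁺ is the cathode (higher E°), Mn³⁺/Mn²⁺ the anode: E°cell = +1.58 − (+1.52) = +0.06 V, n = 1.
Overall: Ce⁴⁺(aq) + Mn²⁺(aq) → Ce³⁺(aq) + Mn³⁺(aq)
Q = [Ce³⁺]·[Mn³⁺] / ([Ce⁴⁺]·[Mn²⁺]); log Q = -0.220.
E = E° − (0.0592/n) log Q = +0.06 − (0.0592/1)(-0.220) = +0.073 V.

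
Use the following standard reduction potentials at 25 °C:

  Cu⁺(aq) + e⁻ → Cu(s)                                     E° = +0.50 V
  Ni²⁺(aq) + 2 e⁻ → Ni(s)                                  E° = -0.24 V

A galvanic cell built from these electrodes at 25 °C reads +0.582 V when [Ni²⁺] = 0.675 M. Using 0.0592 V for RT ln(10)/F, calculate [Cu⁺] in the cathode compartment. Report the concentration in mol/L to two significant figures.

Cu⁺/Cu is the cathode, Ni²⁺/Ni the anode: E°cell = +0.74 V, n = 2.
Overall reaction: 2 Cu⁺(aq) + Ni(s) → 2 Cu(s) + Ni²⁺(aq); Q = [Ni²⁺]^1/[Cu⁺]^2.
From E = E° − (0.0592/n) log Q: log Q = (E° − E)·n/0.0592 = (+0.74 − (+0.582))·2/0.0592 = 5.3378.
So 2·log[Cu⁺] = 1·log(0.675) − log Q = -0.1707 − (5.3378) = -5.5085; log[Cu⁺] = -5.5085 / 2 = -2.7542; [Cu⁺] = 10^(-2.7542) ≈ 0.0018 M.

0.0018 M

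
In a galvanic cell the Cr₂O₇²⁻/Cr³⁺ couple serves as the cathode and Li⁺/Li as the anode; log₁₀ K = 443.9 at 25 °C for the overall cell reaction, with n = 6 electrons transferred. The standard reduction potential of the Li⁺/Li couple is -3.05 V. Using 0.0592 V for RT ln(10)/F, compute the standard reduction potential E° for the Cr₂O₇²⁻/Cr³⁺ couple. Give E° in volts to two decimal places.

E°cell = (0.0592/n)·log K = (0.0592/6)(443.9) = +4.380 V.
Since Cr₂O₇²⁻/Cr³⁺ is the cathode and Li⁺/Li the anode, E°cell = E°(Cr₂O₇²⁻/Cr³⁺) − E°(Li⁺/Li).
So E°(Cr₂O₇²⁻/Cr³⁺) = E°cell + E°(Li⁺/Li) = +4.380 + (-3.05) = +1.33 V.

+1.33 V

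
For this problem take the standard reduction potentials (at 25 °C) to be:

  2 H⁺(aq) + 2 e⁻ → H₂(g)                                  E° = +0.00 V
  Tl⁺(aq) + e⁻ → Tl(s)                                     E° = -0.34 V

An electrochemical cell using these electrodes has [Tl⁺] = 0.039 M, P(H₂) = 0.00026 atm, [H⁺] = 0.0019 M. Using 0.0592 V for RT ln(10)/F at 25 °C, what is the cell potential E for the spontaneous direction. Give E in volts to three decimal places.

H⁺/H₂ is the cathode (higher E°), Tl⁺/Tl the anode: E°cell = +0.00 − (-0.34) = +0.34 V, n = 2.
Overall: 2 H⁺(aq) + 2 Tl(s) → H₂(g) + 2 Tl⁺(aq)
Q = P(H₂)·[Tl⁺]^2 / ([H⁺]^2); log Q = -0.960.
E = E° − (0.0592/n) log Q = +0.34 − (0.0592/2)(-0.960) = +0.368 V.

+0.368 V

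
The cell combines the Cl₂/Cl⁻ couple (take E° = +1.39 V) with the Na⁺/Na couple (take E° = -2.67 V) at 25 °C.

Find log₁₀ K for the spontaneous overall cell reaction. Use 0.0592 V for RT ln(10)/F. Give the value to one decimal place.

Cathode: Cl₂/Cl⁻; anode: Na⁺/Na. E°cell = +4.06 V, n = 2.
log K = nE°cell / 0.0592 = (2)(+4.06) / 0.0592 = 137.2.

137.2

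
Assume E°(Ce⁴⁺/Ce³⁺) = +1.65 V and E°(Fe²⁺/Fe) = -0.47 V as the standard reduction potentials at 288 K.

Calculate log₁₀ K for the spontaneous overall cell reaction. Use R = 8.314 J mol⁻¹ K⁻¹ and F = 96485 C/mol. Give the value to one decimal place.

74.2

Cathode: Ce⁴⁺/Ce³⁺; anode: Fe²⁺/Fe. E°cell = (+1.65) − (-0.47) = +2.12 V, with n = 2.
ΔG° = −nFE° = −RT ln K, so ln K = nFE°/(RT) = (2)(96485)(+2.12) / ((8.314)(288)) = 170.853.
log₁₀ K = 170.853 / ln 10 = 74.2.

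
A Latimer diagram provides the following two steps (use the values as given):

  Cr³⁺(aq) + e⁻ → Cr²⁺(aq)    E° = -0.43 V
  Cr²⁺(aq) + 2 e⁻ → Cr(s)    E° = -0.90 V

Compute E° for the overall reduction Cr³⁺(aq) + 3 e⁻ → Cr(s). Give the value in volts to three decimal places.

Adding the free-energy changes (−nFE°) of the two steps gives −n₃FE°₃ = −n₁FE°₁ − n₂FE°₂.
E°₃ = (1×-0.43 + 2×-0.90) / 3 = (-2.230) / 3 = -0.743 V.
E° values themselves are not directly additive — weighting by electron count is essential.

-0.743 V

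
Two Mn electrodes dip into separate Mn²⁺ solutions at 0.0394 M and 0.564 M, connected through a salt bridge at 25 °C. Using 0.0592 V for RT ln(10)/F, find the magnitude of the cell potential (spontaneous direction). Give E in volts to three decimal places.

+0.034 V

For a concentration cell E°cell = 0. The 0.564 M side is the cathode (reduction is favoured where [Mn²⁺] is higher).
With n = 2, E = −(0.0592/2) log([Mn²⁺]ₐₙ/[Mn²⁺]꜀ₐₜ) = −(0.0592/2) log(0.0394/0.564) = −(0.0592/2)(-1.156) = +0.034 V.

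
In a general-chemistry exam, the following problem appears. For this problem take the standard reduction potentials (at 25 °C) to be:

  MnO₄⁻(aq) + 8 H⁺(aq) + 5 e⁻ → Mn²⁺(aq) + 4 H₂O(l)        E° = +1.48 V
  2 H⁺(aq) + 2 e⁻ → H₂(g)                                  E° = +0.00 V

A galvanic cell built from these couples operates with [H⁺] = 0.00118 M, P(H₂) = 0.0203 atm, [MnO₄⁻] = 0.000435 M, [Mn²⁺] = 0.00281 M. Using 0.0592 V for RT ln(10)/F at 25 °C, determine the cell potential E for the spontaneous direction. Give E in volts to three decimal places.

+1.316 V

MnO₄⁻/Mn²⁺ is the cathode (higher E°), H⁺/H₂ the anode: E°cell = +1.48 − (+0.00) = +1.48 V, n = 10.
Overall: 2 MnO₄⁻(aq) + 6 H⁺(aq) + 5 H₂(g) → 2 Mn²⁺(aq) + 8 H₂O(l)
Q = [Mn²⁺]^2 / ([MnO₄⁻]^2·[H⁺]^6·P(H₂)^5); log Q = 27.652.
E = E° − (0.0592/n) log Q = +1.48 − (0.0592/10)(27.652) = +1.316 V.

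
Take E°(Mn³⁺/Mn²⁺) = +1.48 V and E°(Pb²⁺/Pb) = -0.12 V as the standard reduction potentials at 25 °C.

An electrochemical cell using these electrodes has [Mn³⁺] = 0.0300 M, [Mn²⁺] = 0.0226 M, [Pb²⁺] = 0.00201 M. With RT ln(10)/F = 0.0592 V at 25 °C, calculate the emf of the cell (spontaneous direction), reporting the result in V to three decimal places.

Mn³⁺/Mn²⁺ is the cathode (higher E°), Pb²⁺/Pb the anode: E°cell = +1.48 − (-0.12) = +1.60 V, n = 2.
Overall: 2 Mn³⁺(aq) + Pb(s) → 2 Mn²⁺(aq) + Pb²⁺(aq)
Q = [Mn²⁺]^2·[Pb²⁺] / ([Mn³⁺]^2); log Q = -2.943.
E = E° − (0.0592/n) log Q = +1.60 − (0.0592/2)(-2.943) = +1.687 V.

+1.687 V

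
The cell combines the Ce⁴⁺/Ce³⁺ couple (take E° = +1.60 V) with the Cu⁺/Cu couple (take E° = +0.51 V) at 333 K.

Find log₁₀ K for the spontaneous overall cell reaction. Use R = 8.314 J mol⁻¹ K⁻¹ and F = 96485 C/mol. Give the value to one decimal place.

Cathode: Ce⁴⁺/Ce³⁺; anode: Cu⁺/Cu. E°cell = (+1.60) − (+0.51) = +1.09 V, with n = 1.
ΔG° = −nFE° = −RT ln K, so ln K = nFE°/(RT) = (1)(96485)(+1.09) / ((8.314)(333)) = 37.987.
log₁₀ K = 37.987 / ln 10 = 16.5.

16.5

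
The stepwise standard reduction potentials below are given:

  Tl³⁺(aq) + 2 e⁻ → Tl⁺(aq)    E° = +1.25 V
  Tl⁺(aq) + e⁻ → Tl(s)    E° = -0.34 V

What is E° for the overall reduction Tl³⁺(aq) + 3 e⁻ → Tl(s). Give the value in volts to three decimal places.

+0.720 V

Adding the free-energy changes (−nFE°) of the two steps gives −n₃FE°₃ = −n₁FE°₁ − n₂FE°₂.
E°₃ = (2×+1.25 + 1×-0.34) / 3 = (+2.160) / 3 = +0.720 V.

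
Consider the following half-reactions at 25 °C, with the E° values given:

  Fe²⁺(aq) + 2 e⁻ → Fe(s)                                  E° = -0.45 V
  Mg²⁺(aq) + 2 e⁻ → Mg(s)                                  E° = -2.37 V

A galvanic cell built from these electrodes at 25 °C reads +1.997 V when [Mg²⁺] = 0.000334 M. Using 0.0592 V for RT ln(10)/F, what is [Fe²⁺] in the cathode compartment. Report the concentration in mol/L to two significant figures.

0.13 M

Fe²⁺/Fe is the cathode, Mg²⁺/Mg the anode: E°cell = +1.92 V, n = 2.
Overall reaction: Fe²⁺(aq) + Mg(s) → Fe(s) + Mg²⁺(aq); Q = [Mg²⁺]^1/[Fe²⁺]^1.
From E = E° − (0.0592/n) log Q: log Q = (E° − E)·n/0.0592 = (+1.92 − (+1.997))·2/0.0592 = -2.6014.
So 1·log[Fe²⁺] = 1·log(0.000334) − log Q = -3.4763 − (-2.6014) = -0.8749; [Fe²⁺] = 10^(-0.8749) ≈ 0.13 M.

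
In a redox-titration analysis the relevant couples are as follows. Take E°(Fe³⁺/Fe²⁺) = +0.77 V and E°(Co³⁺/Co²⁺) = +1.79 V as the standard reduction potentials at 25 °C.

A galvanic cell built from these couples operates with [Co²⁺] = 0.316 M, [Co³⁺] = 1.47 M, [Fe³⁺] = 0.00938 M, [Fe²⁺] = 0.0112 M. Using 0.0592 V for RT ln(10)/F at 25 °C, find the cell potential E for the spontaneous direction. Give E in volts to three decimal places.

Co³⁺/Co²⁺ is the cathode (higher E°), Fe³⁺/Fe²⁺ the anode: E°cell = +1.79 − (+0.77) = +1.02 V, n = 1.
Overall: Co³⁺(aq) + Fe²⁺(aq) → Co²⁺(aq) + Fe³⁺(aq)
Q = [Co²⁺]·[Fe³⁺] / ([Co³⁺]·[Fe²⁺]); log Q = -0.745.
E = E° − (0.0592/n) log Q = +1.02 − (0.0592/1)(-0.745) = +1.064 V.

+1.064 V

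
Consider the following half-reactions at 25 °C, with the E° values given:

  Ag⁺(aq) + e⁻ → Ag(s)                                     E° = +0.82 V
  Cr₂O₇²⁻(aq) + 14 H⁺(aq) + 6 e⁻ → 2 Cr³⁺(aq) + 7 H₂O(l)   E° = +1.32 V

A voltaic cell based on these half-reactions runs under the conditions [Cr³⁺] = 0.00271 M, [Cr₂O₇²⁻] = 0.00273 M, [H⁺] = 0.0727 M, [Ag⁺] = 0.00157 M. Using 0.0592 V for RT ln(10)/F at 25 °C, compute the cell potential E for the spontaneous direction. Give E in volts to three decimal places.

Cr₂O₇²⁻/Cr³⁺ is the cathode (higher E°), Ag⁺/Ag the anode: E°cell = +1.32 − (+0.82) = +0.50 V, n = 6.
Overall: Cr₂O₇²⁻(aq) + 14 H⁺(aq) + 6 Ag(s) → 2 Cr³⁺(aq) + 7 H₂O(l) + 6 Ag⁺(aq)
Q = [Cr³⁺]^2·[Ag⁺]^6 / ([Cr₂O₇²⁻]·[H⁺]^14); log Q = -3.456.
E = E° − (0.0592/n) log Q = +0.50 − (0.0592/6)(-3.456) = +0.534 V.

+0.534 V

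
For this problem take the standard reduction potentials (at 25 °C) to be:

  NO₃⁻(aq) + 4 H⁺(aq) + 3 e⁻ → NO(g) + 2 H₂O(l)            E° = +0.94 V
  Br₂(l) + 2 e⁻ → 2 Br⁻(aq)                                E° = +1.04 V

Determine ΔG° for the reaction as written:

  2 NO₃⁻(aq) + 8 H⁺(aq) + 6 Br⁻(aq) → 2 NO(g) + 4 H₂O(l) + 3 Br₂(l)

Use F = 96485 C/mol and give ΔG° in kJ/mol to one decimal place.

As written, NO₃⁻/NO is reduced (cathode) and Br₂/Br⁻ is oxidised (anode), so E°cell = (+0.94) − (+1.04) = -0.10 V.
Balancing electrons gives n = 6.
ΔG° = −nFE° = −(6)(96485)(-0.10) = 57,891 J = +57.9 kJ/mol.

+57.9 kJ/mol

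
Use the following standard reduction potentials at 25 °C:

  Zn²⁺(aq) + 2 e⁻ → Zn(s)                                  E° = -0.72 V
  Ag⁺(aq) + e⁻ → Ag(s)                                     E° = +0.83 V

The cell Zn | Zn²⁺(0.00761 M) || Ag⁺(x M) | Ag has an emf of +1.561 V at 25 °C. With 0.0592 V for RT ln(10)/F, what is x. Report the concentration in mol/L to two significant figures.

Ag⁺/Ag is the cathode, Zn²⁺/Zn the anode: E°cell = +1.55 V, n = 2.
Overall reaction: 2 Ag⁺(aq) + Zn(s) → 2 Ag(s) + Zn²⁺(aq); Q = [Zn²⁺]^1/[Ag⁺]^2.
From E = E° − (0.0592/n) log Q: log Q = (E° − E)·n/0.0592 = (+1.55 − (+1.561))·2/0.0592 = -0.3716.
So 2·log[Ag⁺] = 1·log(0.00761) − log Q = -2.1186 − (-0.3716) = -1.7470; log[Ag⁺] = -1.7470 / 2 = -0.8735; [Ag⁺] = 10^(-0.8735) ≈ 0.13 M.

0.13 M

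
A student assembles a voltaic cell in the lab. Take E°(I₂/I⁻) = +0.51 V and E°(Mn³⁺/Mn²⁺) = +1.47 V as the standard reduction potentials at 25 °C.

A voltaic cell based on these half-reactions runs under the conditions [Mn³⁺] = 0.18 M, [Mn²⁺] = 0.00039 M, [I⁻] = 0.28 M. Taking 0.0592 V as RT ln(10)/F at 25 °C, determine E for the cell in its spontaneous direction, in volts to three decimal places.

+1.085 V

Mn³⁺/Mn²⁺ is the cathode (higher E°), I₂/I⁻ the anode: E°cell = +1.47 − (+0.51) = +0.96 V, n = 2.
Overall: 2 Mn³⁺(aq) + 2 I⁻(aq) → 2 Mn²⁺(aq) + I₂(s)
Q = [Mn²⁺]^2 / ([Mn³⁺]^2·[I⁻]^2); log Q = -4.223.
E = E° − (0.0592/n) log Q = +0.96 − (0.0592/2)(-4.223) = +1.085 V.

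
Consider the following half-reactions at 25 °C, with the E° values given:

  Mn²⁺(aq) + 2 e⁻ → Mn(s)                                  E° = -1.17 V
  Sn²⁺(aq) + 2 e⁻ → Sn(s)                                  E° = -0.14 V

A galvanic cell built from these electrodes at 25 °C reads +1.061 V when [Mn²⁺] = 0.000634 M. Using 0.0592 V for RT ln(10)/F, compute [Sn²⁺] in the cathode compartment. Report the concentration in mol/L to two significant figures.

0.0071 M

Sn²⁺/Sn is the cathode, Mn²⁺/Mn the anode: E°cell = +1.03 V, n = 2.
Overall reaction: Sn²⁺(aq) + Mn(s) → Sn(s) + Mn²⁺(aq); Q = [Mn²⁺]^1/[Sn²⁺]^1.
From E = E° − (0.0592/n) log Q: log Q = (E° − E)·n/0.0592 = (+1.03 − (+1.061))·2/0.0592 = -1.0473.
So 1·log[Sn²⁺] = 1·log(0.000634) − log Q = -3.1979 − (-1.0473) = -2.1506; [Sn²⁺] = 10^(-2.1506) ≈ 0.0071 M.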